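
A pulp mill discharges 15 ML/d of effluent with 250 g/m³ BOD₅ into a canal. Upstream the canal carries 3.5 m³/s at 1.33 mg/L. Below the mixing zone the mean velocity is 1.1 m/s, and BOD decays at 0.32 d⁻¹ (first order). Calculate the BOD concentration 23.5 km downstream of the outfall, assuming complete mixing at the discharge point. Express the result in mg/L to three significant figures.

15 ML/d = 0.1736 m³/s.
After complete mixing, C₀ = (0.1736·250 + 3.5·1.33) / 3.674 = 13.08 mg/L.
Travel time t = 2.35e+04 m / 1.1 m/s = 2.136e+04 s = 0.2473 d.
C = 13.08·exp(−0.32·0.2473) = 13.08·0.9239 = 12.09 mg/L.

12.1 mg/L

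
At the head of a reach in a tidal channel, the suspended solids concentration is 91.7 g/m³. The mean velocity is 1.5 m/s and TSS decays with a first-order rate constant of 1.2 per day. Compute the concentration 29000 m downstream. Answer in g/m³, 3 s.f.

70.1 g/m³

Travel time t = 29000 m / 1.5 m/s = 2.9e+04/1.5 = 1.933e+04 s = 0.2238 d.
First-order decay: C = 91.7·exp(−1.2·0.2238) = 91.7·0.7645 = 70.11 g/m³.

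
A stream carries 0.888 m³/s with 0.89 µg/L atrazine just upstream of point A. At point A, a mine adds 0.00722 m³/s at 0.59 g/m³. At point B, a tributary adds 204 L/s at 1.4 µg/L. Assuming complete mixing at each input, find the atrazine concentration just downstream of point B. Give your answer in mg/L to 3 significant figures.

0.00485 mg/L

0.89 µg/L = 0.00089 mg/L.
After input A: C = (0.888·0.00089 + 0.00722·0.59) / 0.8952 = 0.005641 mg/L.
204 L/s = 0.204 m³/s.
1.4 µg/L = 0.0014 mg/L.
After input B: C = (0.8952·0.005641 + 0.204·0.0014) / 1.099 = 0.004854 mg/L.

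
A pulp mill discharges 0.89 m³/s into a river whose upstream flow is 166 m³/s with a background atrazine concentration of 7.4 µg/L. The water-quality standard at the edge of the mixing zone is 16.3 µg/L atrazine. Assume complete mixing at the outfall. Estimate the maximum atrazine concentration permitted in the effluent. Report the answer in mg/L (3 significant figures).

1.68 mg/L

7.4 µg/L = 0.0074 mg/L.
16.3 µg/L = 0.0163 mg/L.
Mass balance: 0.0163·166.9 = 0.89·Cₑ + 166·0.0074.
Cₑ = (2.72 − 1.228) / 0.89 = 1.676 mg/L.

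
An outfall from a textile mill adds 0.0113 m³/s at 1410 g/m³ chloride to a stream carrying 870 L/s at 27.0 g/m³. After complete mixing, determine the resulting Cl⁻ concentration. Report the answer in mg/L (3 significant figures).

870 L/s = 0.87 m³/s.
Conservation of mass across the mixing zone: C = (0.0113·1410 + 0.87·27) / (0.0113 + 0.87) = 39.42/0.8813 = 44.73 mg/L.

44.7 mg/L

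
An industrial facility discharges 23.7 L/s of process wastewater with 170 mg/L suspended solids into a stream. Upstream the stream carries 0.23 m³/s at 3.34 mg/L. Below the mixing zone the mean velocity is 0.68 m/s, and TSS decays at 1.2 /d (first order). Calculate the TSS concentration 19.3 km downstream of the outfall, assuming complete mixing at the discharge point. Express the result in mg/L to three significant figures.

12.7 mg/L

23.7 L/s = 0.0237 m³/s.
After complete mixing, C₀ = (0.0237·170 + 0.23·3.34) / 0.2537 = 18.91 mg/L.
Travel time t = 1.93e+04 m / 0.68 m/s = 2.838e+04 s = 0.3285 d.
C = 18.91·exp(−1.2·0.3285) = 18.91·0.6742 = 12.75 mg/L.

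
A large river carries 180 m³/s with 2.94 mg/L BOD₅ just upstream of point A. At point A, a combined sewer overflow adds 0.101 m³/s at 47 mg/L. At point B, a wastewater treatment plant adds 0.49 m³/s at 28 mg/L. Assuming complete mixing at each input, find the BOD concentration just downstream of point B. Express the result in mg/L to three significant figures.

After input A: C = (180·2.94 + 0.101·47) / 180.1 = 2.965 mg/L.
After input B: C = (180.1·2.965 + 0.49·28) / 180.6 = 3.033 mg/L.

3.03 mg/L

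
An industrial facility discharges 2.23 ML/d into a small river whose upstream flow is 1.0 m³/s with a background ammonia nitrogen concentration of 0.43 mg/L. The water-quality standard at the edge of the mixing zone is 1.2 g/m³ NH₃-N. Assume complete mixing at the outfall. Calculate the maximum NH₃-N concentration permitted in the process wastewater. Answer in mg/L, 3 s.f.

31.0 mg/L

2.23 ML/d = 0.02581 m³/s.
Mass balance: 1.2·1.026 = 0.02581·Cₑ + 1·0.43.
Cₑ = (1.231 − 0.43) / 0.02581 = 31.03 mg/L.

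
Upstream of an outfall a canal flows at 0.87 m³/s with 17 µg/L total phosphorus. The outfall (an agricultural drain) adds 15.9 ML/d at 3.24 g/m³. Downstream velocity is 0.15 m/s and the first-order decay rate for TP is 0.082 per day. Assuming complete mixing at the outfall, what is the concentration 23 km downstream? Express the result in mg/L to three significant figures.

0.501 mg/L

15.9 ML/d = 0.184 m³/s.
17 µg/L = 0.017 mg/L.
After complete mixing, C₀ = (0.184·3.24 + 0.87·0.017) / 1.054 = 0.5797 mg/L.
Travel time t = 2.3e+04 m / 0.15 m/s = 1.533e+05 s = 1.775 d.
C = 0.5797·exp(−0.082·1.775) = 0.5797·0.8646 = 0.5012 mg/L.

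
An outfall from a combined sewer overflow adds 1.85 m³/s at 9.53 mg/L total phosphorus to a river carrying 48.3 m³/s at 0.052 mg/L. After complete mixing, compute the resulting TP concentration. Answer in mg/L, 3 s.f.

0.402 mg/L

Flow-weighted mixing gives C = (1.85·9.53 + 48.3·0.052) / (1.85 + 48.3) = 20.14/50.15 = 0.4016 mg/L.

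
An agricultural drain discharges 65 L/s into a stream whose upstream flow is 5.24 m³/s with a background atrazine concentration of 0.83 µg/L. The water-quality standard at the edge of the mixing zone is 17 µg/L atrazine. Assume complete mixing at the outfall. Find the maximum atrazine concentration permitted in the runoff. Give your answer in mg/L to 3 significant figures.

65 L/s = 0.065 m³/s.
0.83 µg/L = 0.00083 mg/L.
17 µg/L = 0.017 mg/L.
Mass balance: 0.017·5.305 = 0.065·Cₑ + 5.24·0.00083.
Cₑ = (0.09019 − 0.004349) / 0.065 = 1.321 mg/L.

1.32 mg/L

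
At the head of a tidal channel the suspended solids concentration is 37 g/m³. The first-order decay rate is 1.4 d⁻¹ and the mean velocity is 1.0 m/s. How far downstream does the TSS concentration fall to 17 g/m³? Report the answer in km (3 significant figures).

48.0 km

From C = C₀·e^(−kt), t = ln(C₀/C)/k = ln(37/17)/1.4 = 0.7777/1.4 = 0.5555 d.
Distance = v·t = 1.0 m/s × 4.8e+04 s = 4.8e+04 m = 48 km.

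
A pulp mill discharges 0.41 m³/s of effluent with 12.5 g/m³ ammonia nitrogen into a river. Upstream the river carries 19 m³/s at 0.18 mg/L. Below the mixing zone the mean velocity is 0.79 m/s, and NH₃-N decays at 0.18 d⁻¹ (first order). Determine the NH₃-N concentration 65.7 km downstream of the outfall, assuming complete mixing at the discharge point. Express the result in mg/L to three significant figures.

0.370 mg/L

After complete mixing, C₀ = (0.41·12.5 + 19·0.18) / 19.41 = 0.4402 mg/L.
Travel time t = 6.57e+04 m / 0.79 m/s = 8.316e+04 s = 0.9626 d.
C = 0.4402·exp(−0.18·0.9626) = 0.4402·0.8409 = 0.3702 mg/L.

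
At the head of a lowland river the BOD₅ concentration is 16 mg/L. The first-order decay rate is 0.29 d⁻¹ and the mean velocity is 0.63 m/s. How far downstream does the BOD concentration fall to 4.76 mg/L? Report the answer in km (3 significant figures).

228 km

From C = C₀·e^(−kt), t = ln(C₀/C)/k = ln(16/4.76)/0.29 = 1.212/0.29 = 4.18 d.
Distance = v·t = 0.63 m/s × 3.612e+05 s = 2.276e+05 m = 227.6 km.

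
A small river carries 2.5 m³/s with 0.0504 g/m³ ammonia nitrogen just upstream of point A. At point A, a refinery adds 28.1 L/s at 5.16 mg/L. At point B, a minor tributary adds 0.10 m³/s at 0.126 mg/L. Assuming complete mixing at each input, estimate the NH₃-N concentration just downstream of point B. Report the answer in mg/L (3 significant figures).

28.1 L/s = 0.0281 m³/s.
After input A: C = (2.5·0.0504 + 0.0281·5.16) / 2.528 = 0.1072 mg/L.
After input B: C = (2.528·0.1072 + 0.1·0.126) / 2.628 = 0.1079 mg/L.

0.108 mg/L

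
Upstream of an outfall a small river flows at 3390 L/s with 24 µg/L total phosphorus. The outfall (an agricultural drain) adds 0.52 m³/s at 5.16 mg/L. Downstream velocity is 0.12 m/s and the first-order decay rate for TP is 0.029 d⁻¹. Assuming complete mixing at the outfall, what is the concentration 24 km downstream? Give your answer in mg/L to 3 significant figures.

3390 L/s = 3.39 m³/s.
24 µg/L = 0.024 mg/L.
After complete mixing, C₀ = (0.52·5.16 + 3.39·0.024) / 3.91 = 0.707 mg/L.
Travel time t = 2.4e+04 m / 0.12 m/s = 2e+05 s = 2.315 d.
C = 0.707·exp(−0.029·2.315) = 0.707·0.9351 = 0.6611 mg/L.

0.661 mg/L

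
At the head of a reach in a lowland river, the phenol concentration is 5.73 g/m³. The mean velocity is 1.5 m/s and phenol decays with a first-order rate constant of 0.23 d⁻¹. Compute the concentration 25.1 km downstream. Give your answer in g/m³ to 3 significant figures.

5.48 g/m³

Travel time t = 25.1 km / 1.5 m/s = 2.51e+04/1.5 = 1.673e+04 s = 0.1937 d.
First-order decay: C = 5.73·exp(−0.23·0.1937) = 5.73·0.9564 = 5.48 g/m³.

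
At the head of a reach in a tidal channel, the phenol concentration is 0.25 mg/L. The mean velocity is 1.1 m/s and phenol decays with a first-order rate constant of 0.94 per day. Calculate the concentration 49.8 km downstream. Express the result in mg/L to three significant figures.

Travel time t = 49.8 km / 1.1 m/s = 4.98e+04/1.1 = 4.527e+04 s = 0.524 d.
First-order decay: C = 0.25·exp(−0.94·0.524) = 0.25·0.6111 = 0.1528 mg/L.

0.153 mg/L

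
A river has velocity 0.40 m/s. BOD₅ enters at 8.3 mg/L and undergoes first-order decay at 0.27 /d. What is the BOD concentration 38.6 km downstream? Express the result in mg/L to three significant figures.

Travel time t = 38.6 km / 0.40 m/s = 3.86e+04/0.40 = 9.65e+04 s = 1.117 d.
First-order decay: C = 8.3·exp(−0.27·1.117) = 8.3·0.7397 = 6.139 mg/L.

6.14 mg/L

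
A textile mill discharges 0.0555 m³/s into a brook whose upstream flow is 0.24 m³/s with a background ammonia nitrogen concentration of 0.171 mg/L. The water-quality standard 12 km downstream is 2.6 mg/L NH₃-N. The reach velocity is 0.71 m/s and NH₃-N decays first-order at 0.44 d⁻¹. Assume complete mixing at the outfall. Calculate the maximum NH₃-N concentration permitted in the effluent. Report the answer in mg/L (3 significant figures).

Travel time to the compliance point: t = 1.2e+04/0.71 = 1.69e+04 s = 0.1956 d; decay factor exp(−0.44·0.1956) = 0.9175.
So the concentration just after mixing may be at most 2.6/0.9175 = 2.834 mg/L.
Mass balance: 2.834·0.2955 = 0.0555·Cₑ + 0.24·0.171.
Cₑ = (0.8374 − 0.04104) / 0.0555 = 14.35 mg/L.

14.3 mg/L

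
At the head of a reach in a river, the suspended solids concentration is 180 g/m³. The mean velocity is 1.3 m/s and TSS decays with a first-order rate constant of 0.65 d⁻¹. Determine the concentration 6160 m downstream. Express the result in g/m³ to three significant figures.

Travel time t = 6160 m / 1.3 m/s = 6160/1.3 = 4738 s = 0.05484 d.
First-order decay: C = 180·exp(−0.65·0.05484) = 180·0.965 = 173.7 g/m³.

174 g/m³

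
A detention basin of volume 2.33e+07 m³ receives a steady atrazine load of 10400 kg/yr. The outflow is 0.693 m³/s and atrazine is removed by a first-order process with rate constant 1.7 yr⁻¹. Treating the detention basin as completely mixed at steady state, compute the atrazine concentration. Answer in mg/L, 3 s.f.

Outflow Q = 0.693 m³/s × 3.156e+07 s/yr = 2.187e+07 m³/yr.
Steady-state CSTR mass balance: W = Q·C + k·V·C, so C = W/(Q + kV).
Q + kV = 2.187e+07 + 1.7·2.33e+07 = 6.148e+07 m³/yr.
C = 10400/6.148e+07 = 0.0001692 kg/m³ = 0.1692 mg/L.

0.169 mg/L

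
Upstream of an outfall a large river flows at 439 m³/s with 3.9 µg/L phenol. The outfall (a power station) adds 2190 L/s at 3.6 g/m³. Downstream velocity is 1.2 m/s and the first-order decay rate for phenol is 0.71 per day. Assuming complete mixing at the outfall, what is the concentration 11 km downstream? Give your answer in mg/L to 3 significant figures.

2190 L/s = 2.19 m³/s.
3.9 µg/L = 0.0039 mg/L.
After complete mixing, C₀ = (2.19·3.6 + 439·0.0039) / 441.2 = 0.02175 mg/L.
Travel time t = 1.1e+04 m / 1.2 m/s = 9167 s = 0.1061 d.
C = 0.02175·exp(−0.71·0.1061) = 0.02175·0.9274 = 0.02017 mg/L.

0.0202 mg/L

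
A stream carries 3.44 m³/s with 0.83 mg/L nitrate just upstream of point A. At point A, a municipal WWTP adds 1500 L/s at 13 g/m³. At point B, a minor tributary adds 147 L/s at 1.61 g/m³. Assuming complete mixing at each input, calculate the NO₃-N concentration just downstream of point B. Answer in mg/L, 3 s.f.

4.44 mg/L

1500 L/s = 1.5 m³/s.
After input A: C = (3.44·0.83 + 1.5·13) / 4.94 = 4.525 mg/L.
147 L/s = 0.147 m³/s.
After input B: C = (4.94·4.525 + 0.147·1.61) / 5.087 = 4.441 mg/L.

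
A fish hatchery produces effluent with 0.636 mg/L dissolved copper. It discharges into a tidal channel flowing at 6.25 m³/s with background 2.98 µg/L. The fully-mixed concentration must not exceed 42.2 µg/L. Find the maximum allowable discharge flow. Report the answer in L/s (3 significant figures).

413 L/s

2.98 µg/L = 0.00298 mg/L.
42.2 µg/L = 0.0422 mg/L.
Mass balance at complete mixing: C_std·(Q_w + Q_r) = Q_w·C_e + Q_r·C_b.
Rearranging, Q_w = Q_r·(C_std − C_b)/(C_e − C_std) = 6.25·(0.0422 − 0.00298) / (0.636 − 0.0422) = 0.4128 m³/s.
= 412.8 L/s.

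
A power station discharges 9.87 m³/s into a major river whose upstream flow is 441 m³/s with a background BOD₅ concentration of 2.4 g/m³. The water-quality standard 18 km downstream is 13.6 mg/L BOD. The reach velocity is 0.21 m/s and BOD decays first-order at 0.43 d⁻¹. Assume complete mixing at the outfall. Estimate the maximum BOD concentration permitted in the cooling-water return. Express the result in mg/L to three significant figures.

845 mg/L

Travel time to the compliance point: t = 1.8e+04/0.21 = 8.571e+04 s = 0.9921 d; decay factor exp(−0.43·0.9921) = 0.6527.
So the concentration just after mixing may be at most 13.6/0.6527 = 20.84 mg/L.
Mass balance: 20.84·450.9 = 9.87·Cₑ + 441·2.4.
Cₑ = (9394 − 1058) / 9.87 = 844.5 mg/L.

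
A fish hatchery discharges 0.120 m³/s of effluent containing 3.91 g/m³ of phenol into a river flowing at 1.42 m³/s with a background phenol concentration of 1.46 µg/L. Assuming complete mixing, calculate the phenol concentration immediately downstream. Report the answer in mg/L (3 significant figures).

1.46 µg/L = 0.00146 mg/L.
By mass balance at complete mixing, C = (0.12·3.91 + 1.42·0.00146) / (0.12 + 1.42) = 0.4713/1.54 = 0.306 mg/L.

0.306 mg/L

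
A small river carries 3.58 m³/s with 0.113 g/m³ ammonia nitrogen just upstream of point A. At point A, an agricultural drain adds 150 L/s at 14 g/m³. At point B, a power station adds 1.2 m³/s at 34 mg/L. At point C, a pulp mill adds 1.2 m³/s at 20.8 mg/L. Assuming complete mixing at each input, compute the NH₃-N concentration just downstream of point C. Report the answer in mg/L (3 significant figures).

11.1 mg/L

150 L/s = 0.15 m³/s.
After input A: C = (3.58·0.113 + 0.15·14) / 3.73 = 0.6715 mg/L.
After input B: C = (3.73·0.6715 + 1.2·34) / 4.93 = 8.784 mg/L.
After input C: C = (4.93·8.784 + 1.2·20.8) / 6.13 = 11.14 mg/L.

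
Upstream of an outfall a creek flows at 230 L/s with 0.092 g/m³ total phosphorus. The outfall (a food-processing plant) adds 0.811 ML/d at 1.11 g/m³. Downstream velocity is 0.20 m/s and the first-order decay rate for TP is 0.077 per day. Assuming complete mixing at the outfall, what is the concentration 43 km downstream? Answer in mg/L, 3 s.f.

0.109 mg/L

0.811 ML/d = 0.009387 m³/s.
230 L/s = 0.23 m³/s.
After complete mixing, C₀ = (0.009387·1.11 + 0.23·0.092) / 0.2394 = 0.1319 mg/L.
Travel time t = 4.3e+04 m / 0.20 m/s = 2.15e+05 s = 2.488 d.
C = 0.1319·exp(−0.077·2.488) = 0.1319·0.8256 = 0.1089 mg/L.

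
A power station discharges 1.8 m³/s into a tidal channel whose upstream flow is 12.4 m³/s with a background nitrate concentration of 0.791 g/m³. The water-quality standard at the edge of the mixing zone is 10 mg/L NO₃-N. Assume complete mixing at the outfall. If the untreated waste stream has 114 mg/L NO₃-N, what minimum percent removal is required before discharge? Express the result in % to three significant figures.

Mass balance: 10·14.2 = 1.8·Cₑ + 12.4·0.791.
Cₑ = (142 − 9.808) / 1.8 = 73.44 mg/L.
Required removal = 1 − 73.44/114 = 35.58 %.

35.6 %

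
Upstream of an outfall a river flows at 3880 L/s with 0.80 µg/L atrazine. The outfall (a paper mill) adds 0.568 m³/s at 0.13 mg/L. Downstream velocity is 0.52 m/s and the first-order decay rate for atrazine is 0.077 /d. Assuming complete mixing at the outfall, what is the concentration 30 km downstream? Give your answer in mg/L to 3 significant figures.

3880 L/s = 3.88 m³/s.
0.80 µg/L = 0.0008 mg/L.
After complete mixing, C₀ = (0.568·0.13 + 3.88·0.0008) / 4.448 = 0.0173 mg/L.
Travel time t = 3e+04 m / 0.52 m/s = 5.769e+04 s = 0.6677 d.
C = 0.0173·exp(−0.077·0.6677) = 0.0173·0.9499 = 0.01643 mg/L.

0.0164 mg/L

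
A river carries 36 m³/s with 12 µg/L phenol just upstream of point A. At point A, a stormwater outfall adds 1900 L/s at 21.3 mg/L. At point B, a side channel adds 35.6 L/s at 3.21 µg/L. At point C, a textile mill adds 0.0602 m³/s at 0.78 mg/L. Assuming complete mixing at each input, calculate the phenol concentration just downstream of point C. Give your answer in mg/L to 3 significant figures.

12 µg/L = 0.012 mg/L.
1900 L/s = 1.9 m³/s.
After input A: C = (36·0.012 + 1.9·21.3) / 37.9 = 1.079 mg/L.
35.6 L/s = 0.0356 m³/s.
3.21 µg/L = 0.00321 mg/L.
After input B: C = (37.9·1.079 + 0.0356·0.00321) / 37.94 = 1.078 mg/L.
After input C: C = (37.94·1.078 + 0.0602·0.78) / 38 = 1.078 mg/L.

1.08 mg/L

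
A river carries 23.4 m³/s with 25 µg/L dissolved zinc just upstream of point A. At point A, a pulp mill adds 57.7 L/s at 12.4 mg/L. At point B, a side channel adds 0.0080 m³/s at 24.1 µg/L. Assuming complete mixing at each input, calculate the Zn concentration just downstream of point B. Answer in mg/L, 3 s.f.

0.0554 mg/L

25 µg/L = 0.025 mg/L.
57.7 L/s = 0.0577 m³/s.
After input A: C = (23.4·0.025 + 0.0577·12.4) / 23.46 = 0.05544 mg/L.
24.1 µg/L = 0.0241 mg/L.
After input B: C = (23.46·0.05544 + 0.008·0.0241) / 23.47 = 0.05543 mg/L.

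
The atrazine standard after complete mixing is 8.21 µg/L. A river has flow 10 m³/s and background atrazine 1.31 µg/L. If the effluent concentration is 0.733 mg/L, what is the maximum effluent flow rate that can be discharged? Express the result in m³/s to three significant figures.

0.0952 m³/s

1.31 µg/L = 0.00131 mg/L.
8.21 µg/L = 0.00821 mg/L.
Mass balance at complete mixing: C_std·(Q_w + Q_r) = Q_w·C_e + Q_r·C_b.
Rearranging, Q_w = Q_r·(C_std − C_b)/(C_e − C_std) = 10·(0.00821 − 0.00131) / (0.733 − 0.00821) = 0.0952 m³/s.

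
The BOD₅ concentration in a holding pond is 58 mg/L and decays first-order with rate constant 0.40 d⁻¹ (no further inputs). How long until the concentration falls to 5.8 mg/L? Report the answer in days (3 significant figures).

5.76 d

t = ln(C₀/C)/k = ln(58/5.8)/0.40 = 2.303/0.40 = 5.756 d.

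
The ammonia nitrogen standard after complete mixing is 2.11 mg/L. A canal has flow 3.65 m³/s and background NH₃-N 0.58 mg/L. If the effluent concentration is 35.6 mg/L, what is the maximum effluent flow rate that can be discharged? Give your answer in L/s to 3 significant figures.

167 L/s

Mass balance at complete mixing: C_std·(Q_w + Q_r) = Q_w·C_e + Q_r·C_b.
Rearranging, Q_w = Q_r·(C_std − C_b)/(C_e − C_std) = 3.65·(2.11 − 0.58) / (35.6 − 2.11) = 0.1668 m³/s.
= 166.8 L/s.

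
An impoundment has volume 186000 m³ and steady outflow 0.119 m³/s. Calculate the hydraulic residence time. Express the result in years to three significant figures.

0.0495 yr

Q = 0.119 m³/s × 3.156e+07 s/yr = 3.755e+06 m³/yr.
Hydraulic residence time τ = V/Q = 186000/3.755e+06 = 0.04953 yr.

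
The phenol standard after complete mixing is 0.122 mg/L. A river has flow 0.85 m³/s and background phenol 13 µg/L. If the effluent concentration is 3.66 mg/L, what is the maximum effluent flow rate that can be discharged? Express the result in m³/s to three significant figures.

13 µg/L = 0.013 mg/L.
Mass balance at complete mixing: C_std·(Q_w + Q_r) = Q_w·C_e + Q_r·C_b.
Rearranging, Q_w = Q_r·(C_std − C_b)/(C_e − C_std) = 0.85·(0.122 − 0.013) / (3.66 − 0.122) = 0.02619 m³/s.

0.0262 m³/s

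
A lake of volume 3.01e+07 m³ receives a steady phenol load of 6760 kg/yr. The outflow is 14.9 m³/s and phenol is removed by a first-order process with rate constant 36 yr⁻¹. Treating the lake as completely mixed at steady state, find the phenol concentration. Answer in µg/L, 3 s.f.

Outflow Q = 14.9 m³/s × 3.156e+07 s/yr = 4.702e+08 m³/yr.
Steady-state CSTR mass balance: W = Q·C + k·V·C, so C = W/(Q + kV).
Q + kV = 4.702e+08 + 36·3.01e+07 = 1.554e+09 m³/yr.
C = 6760/1.554e+09 = 4.351e-06 kg/m³ = 0.004351 mg/L = 4.351 µg/L.

4.35 µg/L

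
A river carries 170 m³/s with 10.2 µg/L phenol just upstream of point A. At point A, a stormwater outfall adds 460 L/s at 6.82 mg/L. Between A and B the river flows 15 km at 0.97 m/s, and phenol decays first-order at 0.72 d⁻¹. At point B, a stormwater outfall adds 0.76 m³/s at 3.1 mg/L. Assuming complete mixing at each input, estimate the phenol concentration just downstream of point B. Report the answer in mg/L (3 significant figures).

10.2 µg/L = 0.0102 mg/L.
460 L/s = 0.46 m³/s.
After input A: C = (170·0.0102 + 0.46·6.82) / 170.5 = 0.02858 mg/L.
Over the 15 km reach to input B (t = 1.546e+04 s = 0.179 d), decay gives C = 0.02858·exp(−0.72·0.179) = 0.02512 mg/L.
After input B: C = (170.5·0.02512 + 0.76·3.1) / 171.2 = 0.03877 mg/L.

0.0388 mg/L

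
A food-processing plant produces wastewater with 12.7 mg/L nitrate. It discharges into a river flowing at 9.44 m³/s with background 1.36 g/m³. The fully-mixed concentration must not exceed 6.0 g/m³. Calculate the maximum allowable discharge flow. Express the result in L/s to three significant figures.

6540 L/s

Mass balance at complete mixing: C_std·(Q_w + Q_r) = Q_w·C_e + Q_r·C_b.
Rearranging, Q_w = Q_r·(C_std − C_b)/(C_e − C_std) = 9.44·(6 − 1.36) / (12.7 − 6) = 6.538 m³/s.
= 6538 L/s.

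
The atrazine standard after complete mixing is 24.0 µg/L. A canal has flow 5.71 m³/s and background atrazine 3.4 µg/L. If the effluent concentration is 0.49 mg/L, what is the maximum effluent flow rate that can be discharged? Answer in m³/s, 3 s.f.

0.252 m³/s

3.4 µg/L = 0.0034 mg/L.
24.0 µg/L = 0.024 mg/L.
Mass balance at complete mixing: C_std·(Q_w + Q_r) = Q_w·C_e + Q_r·C_b.
Rearranging, Q_w = Q_r·(C_std − C_b)/(C_e − C_std) = 5.71·(0.024 − 0.0034) / (0.49 − 0.024) = 0.2524 m³/s.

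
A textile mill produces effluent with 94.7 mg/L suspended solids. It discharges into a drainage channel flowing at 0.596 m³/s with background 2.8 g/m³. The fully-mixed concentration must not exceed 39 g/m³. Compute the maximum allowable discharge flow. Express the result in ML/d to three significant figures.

33.5 ML/d

Mass balance at complete mixing: C_std·(Q_w + Q_r) = Q_w·C_e + Q_r·C_b.
Rearranging, Q_w = Q_r·(C_std − C_b)/(C_e − C_std) = 0.596·(39 − 2.8) / (94.7 − 39) = 0.3873 m³/s.
= 33.47 ML/d.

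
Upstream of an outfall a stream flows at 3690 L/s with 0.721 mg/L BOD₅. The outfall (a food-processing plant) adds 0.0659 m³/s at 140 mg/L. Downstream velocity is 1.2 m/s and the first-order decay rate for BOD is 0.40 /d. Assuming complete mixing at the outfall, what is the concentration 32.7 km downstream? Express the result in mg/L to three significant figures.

2.79 mg/L

3690 L/s = 3.69 m³/s.
After complete mixing, C₀ = (0.0659·140 + 3.69·0.721) / 3.756 = 3.165 mg/L.
Travel time t = 3.27e+04 m / 1.2 m/s = 2.725e+04 s = 0.3154 d.
C = 3.165·exp(−0.40·0.3154) = 3.165·0.8815 = 2.79 mg/L.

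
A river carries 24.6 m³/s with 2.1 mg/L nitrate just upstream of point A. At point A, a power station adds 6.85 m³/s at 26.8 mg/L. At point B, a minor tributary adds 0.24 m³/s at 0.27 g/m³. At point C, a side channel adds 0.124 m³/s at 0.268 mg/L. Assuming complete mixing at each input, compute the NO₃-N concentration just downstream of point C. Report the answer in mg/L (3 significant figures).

After input A: C = (24.6·2.1 + 6.85·26.8) / 31.45 = 7.48 mg/L.
After input B: C = (31.45·7.48 + 0.24·0.27) / 31.69 = 7.425 mg/L.
After input C: C = (31.69·7.425 + 0.124·0.268) / 31.81 = 7.397 mg/L.

7.40 mg/L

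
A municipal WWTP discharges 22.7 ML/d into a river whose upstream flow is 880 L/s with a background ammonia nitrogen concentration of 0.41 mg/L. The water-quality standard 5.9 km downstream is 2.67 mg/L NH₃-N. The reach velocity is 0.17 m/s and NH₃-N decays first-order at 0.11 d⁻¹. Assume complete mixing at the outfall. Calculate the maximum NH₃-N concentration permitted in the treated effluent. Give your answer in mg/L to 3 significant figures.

22.7 ML/d = 0.2627 m³/s.
880 L/s = 0.88 m³/s.
Travel time to the compliance point: t = 5900/0.17 = 3.471e+04 s = 0.4017 d; decay factor exp(−0.11·0.4017) = 0.9568.
So the concentration just after mixing may be at most 2.67/0.9568 = 2.791 mg/L.
Mass balance: 2.791·1.143 = 0.2627·Cₑ + 0.88·0.41.
Cₑ = (3.189 − 0.3608) / 0.2627 = 10.76 mg/L.

10.8 mg/L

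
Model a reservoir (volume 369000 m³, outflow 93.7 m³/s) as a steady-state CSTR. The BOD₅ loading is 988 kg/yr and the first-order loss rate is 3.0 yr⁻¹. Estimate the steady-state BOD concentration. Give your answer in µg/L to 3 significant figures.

0.334 µg/L

Outflow Q = 93.7 m³/s × 3.156e+07 s/yr = 2.957e+09 m³/yr.
Steady-state CSTR mass balance: W = Q·C + k·V·C, so C = W/(Q + kV).
Q + kV = 2.957e+09 + 3.0·369000 = 2.958e+09 m³/yr.
C = 988/2.958e+09 = 3.34e-07 kg/m³ = 0.000334 mg/L = 0.334 µg/L.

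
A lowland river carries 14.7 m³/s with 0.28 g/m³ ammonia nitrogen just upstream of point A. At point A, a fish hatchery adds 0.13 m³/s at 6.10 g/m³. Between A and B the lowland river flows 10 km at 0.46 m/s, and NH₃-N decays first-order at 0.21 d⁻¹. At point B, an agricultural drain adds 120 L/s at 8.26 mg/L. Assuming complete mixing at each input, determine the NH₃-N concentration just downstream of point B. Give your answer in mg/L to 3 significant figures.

0.378 mg/L

After input A: C = (14.7·0.28 + 0.13·6.1) / 14.83 = 0.331 mg/L.
Over the 10 km reach to input B (t = 2.174e+04 s = 0.2516 d), decay gives C = 0.331·exp(−0.21·0.2516) = 0.314 mg/L.
120 L/s = 0.12 m³/s.
After input B: C = (14.83·0.314 + 0.12·8.26) / 14.95 = 0.3778 mg/L.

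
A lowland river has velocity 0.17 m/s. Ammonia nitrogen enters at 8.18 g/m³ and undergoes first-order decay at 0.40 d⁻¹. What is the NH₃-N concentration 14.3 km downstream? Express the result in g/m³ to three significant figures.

Travel time t = 14.3 km / 0.17 m/s = 1.43e+04/0.17 = 8.412e+04 s = 0.9736 d.
First-order decay: C = 8.18·exp(−0.40·0.9736) = 8.18·0.6774 = 5.541 g/m³.

5.54 g/m³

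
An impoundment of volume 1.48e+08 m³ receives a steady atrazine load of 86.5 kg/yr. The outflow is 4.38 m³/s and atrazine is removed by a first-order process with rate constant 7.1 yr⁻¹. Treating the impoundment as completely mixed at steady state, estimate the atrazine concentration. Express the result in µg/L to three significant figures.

0.0727 µg/L

Outflow Q = 4.38 m³/s × 3.156e+07 s/yr = 1.382e+08 m³/yr.
Steady-state CSTR mass balance: W = Q·C + k·V·C, so C = W/(Q + kV).
Q + kV = 1.382e+08 + 7.1·1.48e+08 = 1.189e+09 m³/yr.
C = 86.5/1.189e+09 = 7.275e-08 kg/m³ = 7.275e-05 mg/L = 0.07275 µg/L.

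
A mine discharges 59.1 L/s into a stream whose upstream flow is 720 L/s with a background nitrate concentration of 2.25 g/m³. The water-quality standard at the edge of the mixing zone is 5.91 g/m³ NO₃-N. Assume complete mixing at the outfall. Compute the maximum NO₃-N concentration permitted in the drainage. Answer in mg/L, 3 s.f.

50.5 mg/L

59.1 L/s = 0.0591 m³/s.
720 L/s = 0.72 m³/s.
Mass balance: 5.91·0.7791 = 0.0591·Cₑ + 0.72·2.25.
Cₑ = (4.604 − 1.62) / 0.0591 = 50.5 mg/L.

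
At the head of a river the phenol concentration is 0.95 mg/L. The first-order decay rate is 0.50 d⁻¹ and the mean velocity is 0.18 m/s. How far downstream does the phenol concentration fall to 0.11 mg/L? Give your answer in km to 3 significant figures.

67.1 km

From C = C₀·e^(−kt), t = ln(C₀/C)/k = ln(0.95/0.11)/0.50 = 2.156/0.50 = 4.312 d.
Distance = v·t = 0.18 m/s × 3.726e+05 s = 6.706e+04 m = 67.06 km.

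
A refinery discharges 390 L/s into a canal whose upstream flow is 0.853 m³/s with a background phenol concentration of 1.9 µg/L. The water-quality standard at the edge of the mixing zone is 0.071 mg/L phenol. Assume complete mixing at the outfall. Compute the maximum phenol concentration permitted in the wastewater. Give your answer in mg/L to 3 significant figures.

390 L/s = 0.39 m³/s.
1.9 µg/L = 0.0019 mg/L.
Mass balance: 0.071·1.243 = 0.39·Cₑ + 0.853·0.0019.
Cₑ = (0.08825 − 0.001621) / 0.39 = 0.2221 mg/L.

0.222 mg/L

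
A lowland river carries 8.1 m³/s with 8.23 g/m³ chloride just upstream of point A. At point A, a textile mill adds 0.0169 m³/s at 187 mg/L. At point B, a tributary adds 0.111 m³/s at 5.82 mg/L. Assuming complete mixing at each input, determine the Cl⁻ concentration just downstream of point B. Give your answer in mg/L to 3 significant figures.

8.56 mg/L

After input A: C = (8.1·8.23 + 0.0169·187) / 8.117 = 8.602 mg/L.
After input B: C = (8.117·8.602 + 0.111·5.82) / 8.228 = 8.565 mg/L.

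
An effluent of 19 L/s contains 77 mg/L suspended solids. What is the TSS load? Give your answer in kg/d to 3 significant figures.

19 L/s = 0.019 m³/s.
Mass flux = Q·C = 0.019 m³/s × 77 g/m³ = 1.463 g/s.
= 1.463 g/s × 86.4 = 126.4 kg/d.

126 kg/d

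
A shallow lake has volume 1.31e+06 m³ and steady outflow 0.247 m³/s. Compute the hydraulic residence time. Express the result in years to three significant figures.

Q = 0.247 m³/s × 3.156e+07 s/yr = 7.795e+06 m³/yr.
Hydraulic residence time τ = V/Q = 1.31e+06/7.795e+06 = 0.1681 yr.

0.168 yr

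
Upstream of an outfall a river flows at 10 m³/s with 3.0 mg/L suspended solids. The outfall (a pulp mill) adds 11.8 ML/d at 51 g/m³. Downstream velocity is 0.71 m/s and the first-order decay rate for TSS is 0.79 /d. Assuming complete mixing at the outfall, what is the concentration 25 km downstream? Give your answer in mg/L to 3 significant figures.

11.8 ML/d = 0.1366 m³/s.
After complete mixing, C₀ = (0.1366·51 + 10·3) / 10.14 = 3.647 mg/L.
Travel time t = 2.5e+04 m / 0.71 m/s = 3.521e+04 s = 0.4075 d.
C = 3.647·exp(−0.79·0.4075) = 3.647·0.7247 = 2.643 mg/L.

2.64 mg/L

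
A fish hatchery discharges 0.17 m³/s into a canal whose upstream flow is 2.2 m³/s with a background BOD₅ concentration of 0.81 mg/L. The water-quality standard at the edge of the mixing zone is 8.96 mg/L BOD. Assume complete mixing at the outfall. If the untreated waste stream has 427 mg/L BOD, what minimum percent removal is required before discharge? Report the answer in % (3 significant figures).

73.2 %

Mass balance: 8.96·2.37 = 0.17·Cₑ + 2.2·0.81.
Cₑ = (21.24 − 1.782) / 0.17 = 114.4 mg/L.
Required removal = 1 − 114.4/427 = 73.2 %.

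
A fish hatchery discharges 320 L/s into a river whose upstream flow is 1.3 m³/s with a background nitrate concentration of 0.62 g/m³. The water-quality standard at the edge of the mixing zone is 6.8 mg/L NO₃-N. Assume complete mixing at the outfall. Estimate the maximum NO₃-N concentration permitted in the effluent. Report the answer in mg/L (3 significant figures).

31.9 mg/L

320 L/s = 0.32 m³/s.
Mass balance: 6.8·1.62 = 0.32·Cₑ + 1.3·0.62.
Cₑ = (11.02 − 0.806) / 0.32 = 31.91 mg/L.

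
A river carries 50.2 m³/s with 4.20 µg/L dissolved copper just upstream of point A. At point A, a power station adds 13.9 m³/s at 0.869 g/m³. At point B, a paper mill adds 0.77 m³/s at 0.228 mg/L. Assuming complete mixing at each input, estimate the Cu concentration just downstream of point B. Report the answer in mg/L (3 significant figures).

0.192 mg/L

4.20 µg/L = 0.0042 mg/L.
After input A: C = (50.2·0.0042 + 13.9·0.869) / 64.1 = 0.1917 mg/L.
After input B: C = (64.1·0.1917 + 0.77·0.228) / 64.87 = 0.1922 mg/L.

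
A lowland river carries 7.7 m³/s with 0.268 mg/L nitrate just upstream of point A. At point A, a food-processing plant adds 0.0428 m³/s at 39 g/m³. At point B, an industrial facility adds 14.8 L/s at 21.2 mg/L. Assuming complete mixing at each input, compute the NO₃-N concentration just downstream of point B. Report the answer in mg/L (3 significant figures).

0.522 mg/L

After input A: C = (7.7·0.268 + 0.0428·39) / 7.743 = 0.4821 mg/L.
14.8 L/s = 0.0148 m³/s.
After input B: C = (7.743·0.4821 + 0.0148·21.2) / 7.758 = 0.5216 mg/L.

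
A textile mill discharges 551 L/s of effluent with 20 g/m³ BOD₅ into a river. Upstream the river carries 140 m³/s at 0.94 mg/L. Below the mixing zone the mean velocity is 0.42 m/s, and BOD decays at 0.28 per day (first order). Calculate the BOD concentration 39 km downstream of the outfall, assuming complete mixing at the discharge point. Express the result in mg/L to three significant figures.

551 L/s = 0.551 m³/s.
After complete mixing, C₀ = (0.551·20 + 140·0.94) / 140.6 = 1.015 mg/L.
Travel time t = 3.9e+04 m / 0.42 m/s = 9.286e+04 s = 1.075 d.
C = 1.015·exp(−0.28·1.075) = 1.015·0.7401 = 0.751 mg/L.

0.751 mg/L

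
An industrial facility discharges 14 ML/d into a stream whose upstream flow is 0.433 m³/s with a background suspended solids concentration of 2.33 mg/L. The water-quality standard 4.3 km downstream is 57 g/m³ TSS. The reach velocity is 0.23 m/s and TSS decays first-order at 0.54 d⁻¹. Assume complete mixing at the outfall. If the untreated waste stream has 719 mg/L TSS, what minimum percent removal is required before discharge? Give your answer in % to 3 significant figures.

14 ML/d = 0.162 m³/s.
Travel time to the compliance point: t = 4300/0.23 = 1.87e+04 s = 0.2164 d; decay factor exp(−0.54·0.2164) = 0.8897.
So the concentration just after mixing may be at most 57/0.8897 = 64.07 mg/L.
Mass balance: 64.07·0.595 = 0.162·Cₑ + 0.433·2.33.
Cₑ = (38.12 − 1.009) / 0.162 = 229 mg/L.
Required removal = 1 − 229/719 = 68.15 %.

68.1 %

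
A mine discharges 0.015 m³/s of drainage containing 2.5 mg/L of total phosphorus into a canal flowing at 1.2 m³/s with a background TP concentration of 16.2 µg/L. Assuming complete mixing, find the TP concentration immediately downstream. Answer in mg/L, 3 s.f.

0.0469 mg/L

16.2 µg/L = 0.0162 mg/L.
Conservation of mass across the mixing zone: C = (0.015·2.5 + 1.2·0.0162) / (0.015 + 1.2) = 0.05694/1.215 = 0.04686 mg/L.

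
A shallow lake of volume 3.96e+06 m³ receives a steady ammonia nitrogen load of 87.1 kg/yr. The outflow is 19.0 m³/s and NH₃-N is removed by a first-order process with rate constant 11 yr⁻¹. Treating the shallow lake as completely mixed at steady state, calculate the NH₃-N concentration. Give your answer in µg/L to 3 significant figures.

Outflow Q = 19.0 m³/s × 3.156e+07 s/yr = 5.996e+08 m³/yr.
Steady-state CSTR mass balance: W = Q·C + k·V·C, so C = W/(Q + kV).
Q + kV = 5.996e+08 + 11·3.96e+06 = 6.432e+08 m³/yr.
C = 87.1/6.432e+08 = 1.354e-07 kg/m³ = 0.0001354 mg/L = 0.1354 µg/L.

0.135 µg/L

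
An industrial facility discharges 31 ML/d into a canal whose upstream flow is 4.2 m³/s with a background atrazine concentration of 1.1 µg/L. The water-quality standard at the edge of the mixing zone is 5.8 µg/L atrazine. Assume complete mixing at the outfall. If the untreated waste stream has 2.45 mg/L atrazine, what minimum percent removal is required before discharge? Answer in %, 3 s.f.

31 ML/d = 0.3588 m³/s.
1.1 µg/L = 0.0011 mg/L.
5.8 µg/L = 0.0058 mg/L.
Mass balance: 0.0058·4.559 = 0.3588·Cₑ + 4.2·0.0011.
Cₑ = (0.02644 − 0.00462) / 0.3588 = 0.06082 mg/L.
Required removal = 1 − 0.06082/2.45 = 97.52 %.

97.5 %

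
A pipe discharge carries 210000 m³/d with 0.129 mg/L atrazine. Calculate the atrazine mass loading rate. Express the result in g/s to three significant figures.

210000 m³/d = 2.431 m³/s.
Mass flux = Q·C = 2.431 m³/s × 0.129 g/m³ = 0.3135 g/s.

0.314 g/s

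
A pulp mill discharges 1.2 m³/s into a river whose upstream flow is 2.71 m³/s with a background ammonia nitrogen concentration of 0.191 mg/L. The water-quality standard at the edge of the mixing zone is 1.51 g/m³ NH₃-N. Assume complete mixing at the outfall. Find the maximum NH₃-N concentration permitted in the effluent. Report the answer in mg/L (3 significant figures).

Mass balance: 1.51·3.91 = 1.2·Cₑ + 2.71·0.191.
Cₑ = (5.904 − 0.5176) / 1.2 = 4.489 mg/L.

4.49 mg/L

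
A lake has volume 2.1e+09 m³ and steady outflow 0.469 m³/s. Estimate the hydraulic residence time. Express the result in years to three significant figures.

Q = 0.469 m³/s × 3.156e+07 s/yr = 1.48e+07 m³/yr.
Hydraulic residence time τ = V/Q = 2.1e+09/1.48e+07 = 141.9 yr.

142 yr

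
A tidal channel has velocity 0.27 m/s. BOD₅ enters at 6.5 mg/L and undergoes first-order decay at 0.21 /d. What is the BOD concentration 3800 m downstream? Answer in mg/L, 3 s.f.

6.28 mg/L

Travel time t = 3800 m / 0.27 m/s = 3800/0.27 = 1.407e+04 s = 0.1629 d.
First-order decay: C = 6.5·exp(−0.21·0.1629) = 6.5·0.9664 = 6.281 mg/L.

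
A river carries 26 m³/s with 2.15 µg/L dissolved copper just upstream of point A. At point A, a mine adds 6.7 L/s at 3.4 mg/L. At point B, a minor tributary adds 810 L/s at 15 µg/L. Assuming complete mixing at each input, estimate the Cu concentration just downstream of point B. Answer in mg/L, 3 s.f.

2.15 µg/L = 0.00215 mg/L.
6.7 L/s = 0.0067 m³/s.
After input A: C = (26·0.00215 + 0.0067·3.4) / 26.01 = 0.003025 mg/L.
810 L/s = 0.81 m³/s.
15 µg/L = 0.015 mg/L.
After input B: C = (26.01·0.003025 + 0.81·0.015) / 26.82 = 0.003387 mg/L.

0.00339 mg/L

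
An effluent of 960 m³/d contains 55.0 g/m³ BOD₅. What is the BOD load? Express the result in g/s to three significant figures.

960 m³/d = 0.01111 m³/s.
Mass flux = Q·C = 0.01111 m³/s × 55 g/m³ = 0.6111 g/s.

0.611 g/s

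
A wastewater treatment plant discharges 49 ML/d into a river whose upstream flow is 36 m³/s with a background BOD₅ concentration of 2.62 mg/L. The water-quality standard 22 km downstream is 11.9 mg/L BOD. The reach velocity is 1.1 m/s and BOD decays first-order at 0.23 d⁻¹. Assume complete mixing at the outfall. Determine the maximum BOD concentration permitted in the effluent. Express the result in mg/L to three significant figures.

643 mg/L

49 ML/d = 0.5671 m³/s.
Travel time to the compliance point: t = 2.2e+04/1.1 = 2e+04 s = 0.2315 d; decay factor exp(−0.23·0.2315) = 0.9482.
So the concentration just after mixing may be at most 11.9/0.9482 = 12.55 mg/L.
Mass balance: 12.55·36.57 = 0.5671·Cₑ + 36·2.62.
Cₑ = (458.9 − 94.32) / 0.5671 = 642.9 mg/L.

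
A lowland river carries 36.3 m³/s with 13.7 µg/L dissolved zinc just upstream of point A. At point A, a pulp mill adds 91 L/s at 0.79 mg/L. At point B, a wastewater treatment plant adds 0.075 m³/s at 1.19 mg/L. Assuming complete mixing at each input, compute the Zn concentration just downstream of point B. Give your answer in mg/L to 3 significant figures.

0.0181 mg/L

13.7 µg/L = 0.0137 mg/L.
91 L/s = 0.091 m³/s.
After input A: C = (36.3·0.0137 + 0.091·0.79) / 36.39 = 0.01564 mg/L.
After input B: C = (36.39·0.01564 + 0.075·1.19) / 36.47 = 0.01806 mg/L.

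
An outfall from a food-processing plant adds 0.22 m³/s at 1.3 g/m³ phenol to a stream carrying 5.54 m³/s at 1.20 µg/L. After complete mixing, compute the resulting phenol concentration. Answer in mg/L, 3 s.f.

0.0508 mg/L

1.20 µg/L = 0.0012 mg/L.
By mass balance at complete mixing, C = (0.22·1.3 + 5.54·0.0012) / (0.22 + 5.54) = 0.2926/5.76 = 0.05081 mg/L.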